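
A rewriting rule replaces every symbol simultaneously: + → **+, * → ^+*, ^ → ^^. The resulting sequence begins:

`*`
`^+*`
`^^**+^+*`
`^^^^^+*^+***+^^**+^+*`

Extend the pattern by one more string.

φ(^^^^^+*^+***+^^**+^+*) expands symbol-by-symbol to ^^ ^^ ^^ ^^ ^^ **+ ^+* ^^ **+ ^+* ^+* ^+* **+ ^^ ^^ ^+* ^+* **+ ^^ **+ ^+*; joining the 21 pieces gives the next term.

^^^^^^^^^^**+^+*^^**+^+*^+*^+***+^^^^^+*^+***+^^**+^+*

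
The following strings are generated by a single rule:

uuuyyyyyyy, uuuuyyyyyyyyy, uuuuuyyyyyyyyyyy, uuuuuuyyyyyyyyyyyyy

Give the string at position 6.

Term n consists of n u's, followed by 2n+1 y's, where the shown terms are n = 3, 4, 5, 6.
Setting n = 8 gives 8, 17 characters in each block.

uuuuuuuuyyyyyyyyyyyyyyyyy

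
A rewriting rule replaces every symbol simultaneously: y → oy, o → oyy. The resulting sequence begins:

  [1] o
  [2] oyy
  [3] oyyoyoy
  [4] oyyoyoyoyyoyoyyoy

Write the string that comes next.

Rewriting the 17 symbols of oyyoyoyoyyoyoyyoy one by one yields oyy oy oy oyy oy oyy oy oyy oy oy oyy oy oyy oy oy oyy oy; concatenated:

oyyoyoyoyyoyoyyoyoyyoyoyoyyoyoyyoyoyoyyoy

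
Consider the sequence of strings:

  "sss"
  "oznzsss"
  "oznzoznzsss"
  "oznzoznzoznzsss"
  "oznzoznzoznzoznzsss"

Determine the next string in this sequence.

oznzoznzoznzoznzoznzsss

The strings grow by a fixed prefix oznz each time.
So the next term is oznz·oznzoznzoznzoznzsss.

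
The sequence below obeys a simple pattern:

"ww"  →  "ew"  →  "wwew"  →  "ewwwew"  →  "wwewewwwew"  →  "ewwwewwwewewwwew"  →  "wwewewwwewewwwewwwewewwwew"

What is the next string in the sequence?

From term 3 onward, concatenate the second-to-last term with the last: ww·ew = wwew, ew·wwew = ewwwew, …
The next term joins ewwwewwwewewwwew and wwewewwwewewwwewwwewewwwew.

ewwwewwwewewwwewwwewewwwewewwwewwwewewwwew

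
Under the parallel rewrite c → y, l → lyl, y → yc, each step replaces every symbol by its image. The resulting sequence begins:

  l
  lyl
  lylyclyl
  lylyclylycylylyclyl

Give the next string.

lylyclylycylylyclylycyyclylyclylycylylyclyl

φ(lylyclylycylylyclyl) expands symbol-by-symbol to lyl yc lyl yc y lyl yc lyl yc y yc lyl yc lyl yc y lyl yc lyl; joining the 19 pieces gives the next term.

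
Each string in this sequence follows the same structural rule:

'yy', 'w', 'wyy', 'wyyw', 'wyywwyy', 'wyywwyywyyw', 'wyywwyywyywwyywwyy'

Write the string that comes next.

Each term (from the third on) is the previous term followed by the one before it: term 3 = w·yy = wyy.
The next term joins wyywwyywyywwyywwyy and wyywwyywyyw.

wyywwyywyywwyywwyywyywwyywyyw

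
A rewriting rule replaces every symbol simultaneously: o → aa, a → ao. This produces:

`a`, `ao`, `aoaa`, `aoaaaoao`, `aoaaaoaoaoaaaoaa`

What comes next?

aoaaaoaoaoaaaoaaaoaaaoaoaoaaaoao

Replace each of the 16 characters of aoaaaoaoaoaaaoaa in place — ao aa ao ao ao aa ao aa ao aa ao ao ao aa ao ao — and concatenate.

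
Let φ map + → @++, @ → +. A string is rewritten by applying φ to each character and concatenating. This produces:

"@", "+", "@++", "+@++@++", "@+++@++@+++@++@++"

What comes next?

Applying the rule to each of the 17 symbols of @+++@++@+++@++@++ gives the pieces + @++ @++ @++ + @++ @++ + @++ @++ @++ + @++ @++ + @++ @++, which concatenate to the answer.

+@++@++@+++@++@+++@++@++@+++@++@+++@++@++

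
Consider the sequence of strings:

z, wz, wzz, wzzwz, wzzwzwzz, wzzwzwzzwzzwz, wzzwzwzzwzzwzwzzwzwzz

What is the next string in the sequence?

wzzwzwzzwzzwzwzzwzwzzwzzwzwzzwzzwz

Each term (from the third on) is the previous term followed by the one before it: term 3 = wz·z = wzz.
Continuing: wzzwzwzzwzzwzwzzwzwzz · wzzwzwzzwzzwz gives term 8.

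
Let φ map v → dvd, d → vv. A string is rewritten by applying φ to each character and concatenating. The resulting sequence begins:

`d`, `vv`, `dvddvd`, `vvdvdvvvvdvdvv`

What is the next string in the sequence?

φ(vvdvdvvvvdvdvv) expands symbol-by-symbol to dvd dvd vv dvd vv dvd dvd dvd dvd vv dvd vv dvd dvd; joining the 14 pieces gives the next term.

dvddvdvvdvdvvdvddvddvddvdvvdvdvvdvddvd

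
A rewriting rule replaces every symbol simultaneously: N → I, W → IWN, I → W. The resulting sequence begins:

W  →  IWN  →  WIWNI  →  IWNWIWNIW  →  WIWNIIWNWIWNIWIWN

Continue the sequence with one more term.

IWNWIWNIWWIWNIIWNWIWNIWIWNWIWNI

φ(WIWNIIWNWIWNIWIWN) expands symbol-by-symbol to IWN W IWN I W W IWN I IWN W IWN I W IWN W IWN I; joining the 17 pieces gives the next term.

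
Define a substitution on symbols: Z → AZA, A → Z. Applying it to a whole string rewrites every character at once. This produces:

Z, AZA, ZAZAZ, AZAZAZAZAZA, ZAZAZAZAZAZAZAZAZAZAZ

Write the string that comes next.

AZAZAZAZAZAZAZAZAZAZAZAZAZAZAZAZAZAZAZAZAZA

φ(ZAZAZAZAZAZAZAZAZAZAZ) expands symbol-by-symbol to AZA Z AZA Z AZA Z AZA Z AZA Z AZA Z AZA Z AZA Z AZA Z AZA Z AZA; joining the 21 pieces gives the next term.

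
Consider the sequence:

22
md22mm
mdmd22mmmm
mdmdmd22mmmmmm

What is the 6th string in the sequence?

mdmdmdmdmd22mmmmmmmmmm

Every step adds md to the front and mm to the end of the previous string.
From mdmdmd22mmmmmm, 2 further steps: mdmdmd22mmmmmm → mdmdmdmd22mmmmmmmm → (answer).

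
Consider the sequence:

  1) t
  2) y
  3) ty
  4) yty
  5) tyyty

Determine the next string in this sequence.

This is a Fibonacci-style word recurrence s(k) = s(k−2)·s(k−1): e.g. t·y = ty.
The next term joins yty and tyyty.

ytytyyty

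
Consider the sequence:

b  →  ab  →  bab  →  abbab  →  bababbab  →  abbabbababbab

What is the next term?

Each term (from the third on) is the two preceding terms concatenated in order: term 3 = b·ab = bab.
The next term joins bababbab and abbabbababbab.

bababbababbabbababbab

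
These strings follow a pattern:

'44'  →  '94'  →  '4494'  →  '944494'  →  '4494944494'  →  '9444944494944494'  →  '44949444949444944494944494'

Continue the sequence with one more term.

From term 3 onward, concatenate the second-to-last term with the last: 44·94 = 4494, 94·4494 = 944494, …
The next term joins 9444944494944494 and 44949444949444944494944494.

944494449494449444949444949444944494944494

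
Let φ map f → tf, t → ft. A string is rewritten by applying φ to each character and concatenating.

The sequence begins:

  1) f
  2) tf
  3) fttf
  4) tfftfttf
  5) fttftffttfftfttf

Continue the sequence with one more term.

tfftfttffttftfftfttftffttfftfttf

Replace each of the 16 characters of fttftffttfftfttf in place — tf ft ft tf ft tf tf ft ft tf tf ft tf ft ft tf — and concatenate.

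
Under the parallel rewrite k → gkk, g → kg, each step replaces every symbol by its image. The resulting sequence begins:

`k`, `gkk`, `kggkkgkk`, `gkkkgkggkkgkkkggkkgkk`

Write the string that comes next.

φ(gkkkgkggkkgkkkggkkgkk) expands symbol-by-symbol to kg gkk gkk gkk kg gkk kg kg gkk gkk kg gkk gkk gkk kg kg gkk gkk kg gkk gkk; joining the 21 pieces gives the next term.

kggkkgkkgkkkggkkkgkggkkgkkkggkkgkkgkkkgkggkkgkkkggkkgkk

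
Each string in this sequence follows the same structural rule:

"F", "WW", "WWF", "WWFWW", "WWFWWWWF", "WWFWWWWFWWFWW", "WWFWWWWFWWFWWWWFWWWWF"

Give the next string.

Each term (from the third on) is the previous term followed by the one before it: term 3 = WW·F = WWF.
The next term joins WWFWWWWFWWFWWWWFWWWWF and WWFWWWWFWWFWW.

WWFWWWWFWWFWWWWFWWWWFWWFWWWWFWWFWW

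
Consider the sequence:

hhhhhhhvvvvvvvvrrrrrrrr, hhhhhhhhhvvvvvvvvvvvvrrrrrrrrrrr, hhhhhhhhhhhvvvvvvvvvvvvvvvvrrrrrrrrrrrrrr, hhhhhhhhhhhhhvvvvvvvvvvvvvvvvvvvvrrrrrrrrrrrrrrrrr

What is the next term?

Reading off run lengths: h runs 7, 9, 11, 13; v runs 8, 12, 16, 20; r runs 8, 11, 14, 17 — each is linear in n, where the shown terms are n = 2, 3, 4, 5.
For the next term, n = 6, so the run lengths are 15, 24, 20.

hhhhhhhhhhhhhhhvvvvvvvvvvvvvvvvvvvvvvvvrrrrrrrrrrrrrrrrrrrr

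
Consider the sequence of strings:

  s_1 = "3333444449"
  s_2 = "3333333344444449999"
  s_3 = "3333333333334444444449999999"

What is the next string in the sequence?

The n-th term is 4n 3's then 2n+3 4's then 3n-2 9's (n = 1, 2, …).
For the next term, n = 4, so the run lengths are 16, 11, 10.

3333333333333333444444444449999999999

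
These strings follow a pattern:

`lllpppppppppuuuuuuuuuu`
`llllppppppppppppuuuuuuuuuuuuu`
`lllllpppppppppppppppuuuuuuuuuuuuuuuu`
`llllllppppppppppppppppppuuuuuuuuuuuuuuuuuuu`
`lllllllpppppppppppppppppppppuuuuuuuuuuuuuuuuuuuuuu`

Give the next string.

Term n consists of n l's, followed by 3n p's, followed by 3n+1 u's, where the shown terms are n = 3, 4, 5, 6, 7.
At n = 8 the blocks have lengths 8, 24, 25.

llllllllppppppppppppppppppppppppuuuuuuuuuuuuuuuuuuuuuuuuu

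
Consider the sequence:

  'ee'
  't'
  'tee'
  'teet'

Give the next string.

teettee

This is a Fibonacci-style word recurrence s(k) = s(k−1)·s(k−2): e.g. t·ee = tee.
So term 5 is teet·tee.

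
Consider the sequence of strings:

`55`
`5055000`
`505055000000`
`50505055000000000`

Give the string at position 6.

505050505055000000000000000

Each term wraps the previous one in 50 on the left and 000 on the right.
From 50505055000000000, 2 further steps: 50505055000000000 → 5050505055000000000000 → (answer).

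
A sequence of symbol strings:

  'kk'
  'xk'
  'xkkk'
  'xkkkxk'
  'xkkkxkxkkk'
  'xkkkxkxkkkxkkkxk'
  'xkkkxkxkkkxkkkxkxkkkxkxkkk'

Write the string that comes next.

xkkkxkxkkkxkkkxkxkkkxkxkkkxkkkxkxkkkxkkkxk

Each term (from the third on) is the previous term followed by the one before it: term 3 = xk·kk = xkkk.
The next term joins xkkkxkxkkkxkkkxkxkkkxkxkkk and xkkkxkxkkkxkkkxk.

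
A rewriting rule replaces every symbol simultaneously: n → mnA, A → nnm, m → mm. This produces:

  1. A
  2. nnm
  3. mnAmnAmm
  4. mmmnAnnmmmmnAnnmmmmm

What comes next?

Rewriting the 20 symbols of mmmnAnnmmmmnAnnmmmmm one by one yields mm mm mm mnA nnm mnA mnA mm mm mm mm mnA nnm mnA mnA mm mm mm mm mm; concatenated:

mmmmmmmnAnnmmnAmnAmmmmmmmmmnAnnmmnAmnAmmmmmmmmmm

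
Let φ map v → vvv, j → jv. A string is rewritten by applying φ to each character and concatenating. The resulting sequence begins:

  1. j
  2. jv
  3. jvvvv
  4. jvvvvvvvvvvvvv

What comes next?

jvvvvvvvvvvvvvvvvvvvvvvvvvvvvvvvvvvvvvvvv

Applying the rule to each of the 14 symbols of jvvvvvvvvvvvvv gives the pieces jv vvv vvv vvv vvv vvv vvv vvv vvv vvv vvv vvv vvv vvv, which concatenate to the answer.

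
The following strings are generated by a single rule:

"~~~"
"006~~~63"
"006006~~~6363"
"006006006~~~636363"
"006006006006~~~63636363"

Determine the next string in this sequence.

Every step adds 006 to the front and 63 to the end of the previous string.
One more step from 006006006006~~~63636363 gives the answer.

006006006006006~~~6363636363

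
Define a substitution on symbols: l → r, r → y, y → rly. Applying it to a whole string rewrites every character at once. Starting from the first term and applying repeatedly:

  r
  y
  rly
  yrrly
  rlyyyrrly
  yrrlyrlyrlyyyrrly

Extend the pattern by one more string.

Rewriting the 17 symbols of yrrlyrlyrlyyyrrly one by one yields rly y y r rly y r rly y r rly rly rly y y r rly; concatenated:

rlyyyrrlyyrrlyyrrlyrlyrlyyyrrly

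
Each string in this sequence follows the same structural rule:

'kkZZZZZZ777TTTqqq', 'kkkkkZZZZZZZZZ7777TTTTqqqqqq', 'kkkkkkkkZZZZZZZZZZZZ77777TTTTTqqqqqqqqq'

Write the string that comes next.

Term n consists of 3n-1 k's, followed by 3n+3 Z's, followed by n+2 7's, followed by n+2 T's, followed by 3n q's (n = 1, 2, …).
For the next term, n = 4, so the run lengths are 11, 15, 6, 6, 12.

kkkkkkkkkkkZZZZZZZZZZZZZZZ777777TTTTTTqqqqqqqqqqqq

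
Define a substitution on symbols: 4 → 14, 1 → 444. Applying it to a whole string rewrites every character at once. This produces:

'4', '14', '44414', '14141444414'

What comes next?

44414444144441414141444414

Apply φ to 14141444414 symbol by symbol: 1→444, 4→14, 1→444, 4→14, 1→444, 4→14, 4→14, 4→14, 4→14, 1→444, 4→14; joined: 444 14 444 14 444 14 14 14 14 444 14.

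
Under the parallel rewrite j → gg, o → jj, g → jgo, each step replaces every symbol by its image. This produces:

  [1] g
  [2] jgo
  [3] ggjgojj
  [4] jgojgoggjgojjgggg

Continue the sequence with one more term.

ggjgojjggjgojjjgojgoggjgojjggggjgojgojgojgo

Replace each of the 17 characters of jgojgoggjgojjgggg in place — gg jgo jj gg jgo jj jgo jgo gg jgo jj gg gg jgo jgo jgo jgo — and concatenate.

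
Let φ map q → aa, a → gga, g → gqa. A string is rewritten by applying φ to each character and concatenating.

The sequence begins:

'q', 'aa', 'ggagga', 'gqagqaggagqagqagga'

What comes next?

gqaaaggagqaaaggagqagqaggagqaaaggagqaaaggagqagqagga

Applying the rule to each of the 18 symbols of gqagqaggagqagqagga gives the pieces gqa aa gga gqa aa gga gqa gqa gga gqa aa gga gqa aa gga gqa gqa gga, which concatenate to the answer.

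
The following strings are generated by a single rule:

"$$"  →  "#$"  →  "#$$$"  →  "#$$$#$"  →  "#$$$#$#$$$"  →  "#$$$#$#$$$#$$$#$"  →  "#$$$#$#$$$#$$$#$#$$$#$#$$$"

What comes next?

From term 3 onward, concatenate the last term with the second-to-last: #$·$$ = #$$$, #$$$·#$ = #$$$#$, …
The next term joins #$$$#$#$$$#$$$#$#$$$#$#$$$ and #$$$#$#$$$#$$$#$.

#$$$#$#$$$#$$$#$#$$$#$#$$$#$$$#$#$$$#$$$#$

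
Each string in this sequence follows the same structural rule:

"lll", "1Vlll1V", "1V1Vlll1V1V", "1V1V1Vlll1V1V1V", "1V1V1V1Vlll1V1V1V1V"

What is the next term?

s(k+1) = 1V·s(k)·1V, so each term gains 1V as a prefix and 1V as a suffix.
One more step from 1V1V1V1Vlll1V1V1V1V gives the answer.

1V1V1V1V1Vlll1V1V1V1V1V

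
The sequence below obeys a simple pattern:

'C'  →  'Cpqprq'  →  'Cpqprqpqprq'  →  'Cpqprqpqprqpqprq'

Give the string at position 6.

Every step adds pqprq to the end: s(k+1) = s(k)·pqprq.
From Cpqprqpqprqpqprq, 2 further steps: Cpqprqpqprqpqprq → Cpqprqpqprqpqprqpqprq → (answer).

Cpqprqpqprqpqprqpqprqpqprq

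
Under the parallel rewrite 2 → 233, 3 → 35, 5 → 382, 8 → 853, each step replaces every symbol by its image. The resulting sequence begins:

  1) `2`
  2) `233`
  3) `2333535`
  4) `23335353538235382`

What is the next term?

Applying the rule to each of the 17 symbols of 23335353538235382 gives the pieces 233 35 35 35 382 35 382 35 382 35 853 233 35 382 35 853 233, which concatenate to the answer.

2333535353823538235382358532333538235853233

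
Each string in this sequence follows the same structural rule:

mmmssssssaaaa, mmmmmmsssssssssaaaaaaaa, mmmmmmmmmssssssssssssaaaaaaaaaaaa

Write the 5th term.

mmmmmmmmmmmmmmmssssssssssssssssssaaaaaaaaaaaaaaaaaaaa

Term n consists of 3n m's, followed by 3n+3 s's, followed by 4n a's (n = 1, 2, …).
Setting n = 5 gives 15, 18, 20 characters in each block.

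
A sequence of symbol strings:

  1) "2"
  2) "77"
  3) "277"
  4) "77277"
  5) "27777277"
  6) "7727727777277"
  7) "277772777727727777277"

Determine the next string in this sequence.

This is a Fibonacci-style word recurrence s(k) = s(k−2)·s(k−1): e.g. 2·77 = 277.
Continuing: 7727727777277 · 277772777727727777277 gives term 8.

7727727777277277772777727727777277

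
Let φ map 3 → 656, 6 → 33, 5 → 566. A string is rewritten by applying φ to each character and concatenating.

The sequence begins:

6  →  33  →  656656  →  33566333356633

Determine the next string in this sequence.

Rewriting the 14 symbols of 33566333356633 one by one yields 656 656 566 33 33 656 656 656 656 566 33 33 656 656; concatenated:

65665656633336566566566565663333656656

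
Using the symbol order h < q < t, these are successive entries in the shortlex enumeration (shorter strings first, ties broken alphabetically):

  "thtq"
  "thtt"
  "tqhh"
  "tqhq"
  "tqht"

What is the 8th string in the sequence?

tqqt

Advancing 3 positions from tqht through tqht → tqqh → tqqq reaches term 8.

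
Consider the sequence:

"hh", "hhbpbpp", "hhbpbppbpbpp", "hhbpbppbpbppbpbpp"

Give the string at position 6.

The strings grow by a fixed suffix bpbpp each time.
From hhbpbppbpbppbpbpp, 2 further steps: hhbpbppbpbppbpbpp → hhbpbppbpbppbpbppbpbpp → (answer).

hhbpbppbpbppbpbppbpbppbpbpp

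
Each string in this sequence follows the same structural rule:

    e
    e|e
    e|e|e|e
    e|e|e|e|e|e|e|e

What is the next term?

Every step duplicates the string with '|' between the halves.
So the next term is two copies of e|e|e|e|e|e|e|e with '|' between the halves.

e|e|e|e|e|e|e|e|e|e|e|e|e|e|e|e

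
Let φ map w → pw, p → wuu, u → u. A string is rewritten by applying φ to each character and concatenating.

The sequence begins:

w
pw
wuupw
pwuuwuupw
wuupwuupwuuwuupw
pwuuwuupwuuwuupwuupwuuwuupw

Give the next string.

Rewriting the 27 symbols of pwuuwuupwuuwuupwuupwuuwuupw one by one yields wuu pw u u pw u u wuu pw u u pw u u wuu pw u u wuu pw u u pw u u wuu pw; concatenated:

wuupwuupwuuwuupwuupwuuwuupwuuwuupwuupwuuwuupw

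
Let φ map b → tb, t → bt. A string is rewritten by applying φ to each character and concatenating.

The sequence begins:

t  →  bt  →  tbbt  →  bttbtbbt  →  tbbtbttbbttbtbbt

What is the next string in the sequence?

Applying the rule to each of the 16 symbols of tbbtbttbbttbtbbt gives the pieces bt tb tb bt tb bt bt tb tb bt bt tb bt tb tb bt, which concatenate to the answer.

bttbtbbttbbtbttbtbbtbttbbttbtbbt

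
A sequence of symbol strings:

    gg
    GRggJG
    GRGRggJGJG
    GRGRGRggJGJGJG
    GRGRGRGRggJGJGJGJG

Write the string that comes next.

Every step adds GR to the front and JG to the end of the previous string.
Applying this once more to GRGRGRGRggJGJGJGJG:

GRGRGRGRGRggJGJGJGJGJG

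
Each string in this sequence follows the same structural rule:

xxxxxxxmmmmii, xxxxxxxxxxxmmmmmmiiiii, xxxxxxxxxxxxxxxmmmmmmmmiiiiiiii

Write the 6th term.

Each string has the form x^{4n+3} m^{2n+2} i^{3n-1} (n = 1, 2, …).
At n = 6 the blocks have lengths 27, 14, 17.

xxxxxxxxxxxxxxxxxxxxxxxxxxxmmmmmmmmmmmmmmiiiiiiiiiiiiiiiii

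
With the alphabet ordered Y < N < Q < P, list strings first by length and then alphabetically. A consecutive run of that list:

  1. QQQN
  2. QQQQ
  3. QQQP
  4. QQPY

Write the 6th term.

Continuing the enumeration 2 steps past QQPY: QQPY → QQPN → (answer).

QQPQ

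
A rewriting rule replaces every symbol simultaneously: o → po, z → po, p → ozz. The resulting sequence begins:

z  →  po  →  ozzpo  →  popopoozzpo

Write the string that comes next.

Apply φ to popopoozzpo symbol by symbol: p→ozz, o→po, p→ozz, o→po, p→ozz, o→po, o→po, z→po, z→po, p→ozz, o→po; joined: ozz po ozz po ozz po po po po ozz po.

ozzpoozzpoozzpopopopoozzpo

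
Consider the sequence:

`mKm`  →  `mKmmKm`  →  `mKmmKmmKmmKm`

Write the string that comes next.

Every step duplicates the string.
Doubling mKmmKmmKmmKm:

mKmmKmmKmmKmmKmmKmmKmmKm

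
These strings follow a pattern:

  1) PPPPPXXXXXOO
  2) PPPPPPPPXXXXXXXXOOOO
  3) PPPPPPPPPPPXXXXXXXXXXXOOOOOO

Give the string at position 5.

Reading off run lengths: P runs 5, 8, 11; X runs 5, 8, 11; O runs 2, 4, 6 — each is linear in n (n = 1, 2, …).
At n = 5 the blocks have lengths 17, 17, 10.

PPPPPPPPPPPPPPPPPXXXXXXXXXXXXXXXXXOOOOOOOOOO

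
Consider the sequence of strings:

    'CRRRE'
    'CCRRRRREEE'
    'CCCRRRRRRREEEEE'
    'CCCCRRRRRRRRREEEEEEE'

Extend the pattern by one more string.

Term n consists of n C's, followed by 2n+1 R's, followed by 2n-1 E's (n = 1, 2, …).
At n = 5 the blocks have lengths 5, 11, 9.

CCCCCRRRRRRRRRRREEEEEEEEE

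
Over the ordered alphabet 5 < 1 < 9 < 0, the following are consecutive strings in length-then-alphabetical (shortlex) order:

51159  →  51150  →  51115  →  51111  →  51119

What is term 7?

51195

Continuing the enumeration 2 steps past 51119: 51119 → 51110 → (answer).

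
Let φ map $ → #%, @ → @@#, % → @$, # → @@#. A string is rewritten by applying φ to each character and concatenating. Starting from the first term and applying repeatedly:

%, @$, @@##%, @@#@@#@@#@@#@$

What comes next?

φ(@@#@@#@@#@@#@$) expands symbol-by-symbol to @@# @@# @@# @@# @@# @@# @@# @@# @@# @@# @@# @@# @@# #%; joining the 14 pieces gives the next term.

@@#@@#@@#@@#@@#@@#@@#@@#@@#@@#@@#@@#@@##%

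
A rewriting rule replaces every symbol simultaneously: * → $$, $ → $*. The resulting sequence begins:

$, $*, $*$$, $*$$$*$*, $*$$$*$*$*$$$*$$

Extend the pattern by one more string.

Rewriting the 16 symbols of $*$$$*$*$*$$$*$$ one by one yields $* $$ $* $* $* $$ $* $$ $* $$ $* $* $* $$ $* $*; concatenated:

$*$$$*$*$*$$$*$$$*$$$*$*$*$$$*$*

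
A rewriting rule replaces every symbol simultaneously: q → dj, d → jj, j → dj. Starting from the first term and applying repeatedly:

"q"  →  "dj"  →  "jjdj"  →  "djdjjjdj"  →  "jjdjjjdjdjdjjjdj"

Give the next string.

djdjjjdjdjdjjjdjjjdjjjdjdjdjjjdj

φ(jjdjjjdjdjdjjjdj) expands symbol-by-symbol to dj dj jj dj dj dj jj dj jj dj jj dj dj dj jj dj; joining the 16 pieces gives the next term.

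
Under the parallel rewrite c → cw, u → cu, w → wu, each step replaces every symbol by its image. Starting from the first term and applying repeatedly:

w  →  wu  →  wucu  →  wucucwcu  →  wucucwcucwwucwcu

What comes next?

wucucwcucwwucwcucwwuwucucwwucwcu

Applying the rule to each of the 16 symbols of wucucwcucwwucwcu gives the pieces wu cu cw cu cw wu cw cu cw wu wu cu cw wu cw cu, which concatenate to the answer.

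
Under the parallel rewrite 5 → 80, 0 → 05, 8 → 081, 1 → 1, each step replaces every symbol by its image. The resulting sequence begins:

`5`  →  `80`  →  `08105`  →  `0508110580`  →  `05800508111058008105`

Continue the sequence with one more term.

Applying the rule to each of the 20 symbols of 05800508111058008105 gives the pieces 05 80 081 05 05 80 05 081 1 1 1 05 80 081 05 05 081 1 05 80, which concatenate to the answer.

0580081050580050811110580081050508110580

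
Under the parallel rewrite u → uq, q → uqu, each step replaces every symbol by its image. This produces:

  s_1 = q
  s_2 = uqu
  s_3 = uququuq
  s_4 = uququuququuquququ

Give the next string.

uququuququuquququuququuquququuququuququuq

φ(uququuququuquququ) expands symbol-by-symbol to uq uqu uq uqu uq uq uqu uq uqu uq uq uqu uq uqu uq uqu uq; joining the 17 pieces gives the next term.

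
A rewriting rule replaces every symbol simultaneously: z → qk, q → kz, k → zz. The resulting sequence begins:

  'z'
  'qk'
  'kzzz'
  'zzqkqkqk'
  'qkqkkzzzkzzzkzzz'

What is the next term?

Rewriting the 16 symbols of qkqkkzzzkzzzkzzz one by one yields kz zz kz zz zz qk qk qk zz qk qk qk zz qk qk qk; concatenated:

kzzzkzzzzzqkqkqkzzqkqkqkzzqkqkqk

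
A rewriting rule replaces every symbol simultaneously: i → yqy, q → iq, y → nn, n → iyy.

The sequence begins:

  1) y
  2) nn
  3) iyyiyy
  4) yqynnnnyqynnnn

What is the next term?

φ(yqynnnnyqynnnn) expands symbol-by-symbol to nn iq nn iyy iyy iyy iyy nn iq nn iyy iyy iyy iyy; joining the 14 pieces gives the next term.

nniqnniyyiyyiyyiyynniqnniyyiyyiyyiyy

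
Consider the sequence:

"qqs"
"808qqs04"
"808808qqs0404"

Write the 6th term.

808808808808808qqs0404040404

Every step adds 808 to the front and 04 to the end of the previous string.
From 808808qqs0404, 3 further steps: 808808qqs0404 → 808808808qqs040404 → 808808808808qqs04040404 → (answer).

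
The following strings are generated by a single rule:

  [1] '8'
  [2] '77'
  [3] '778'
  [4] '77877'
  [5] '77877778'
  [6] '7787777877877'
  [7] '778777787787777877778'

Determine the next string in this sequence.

7787777877877778777787787777877877

From term 3 onward, concatenate the last term with the second-to-last: 77·8 = 778, 778·77 = 77877, …
Continuing: 778777787787777877778 · 7787777877877 gives term 8.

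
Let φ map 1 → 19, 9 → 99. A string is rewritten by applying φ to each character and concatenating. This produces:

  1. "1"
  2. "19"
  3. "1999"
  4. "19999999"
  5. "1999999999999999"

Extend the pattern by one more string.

19999999999999999999999999999999

Replace each of the 16 characters of 1999999999999999 in place — 19 99 99 99 99 99 99 99 99 99 99 99 99 99 99 99 — and concatenate.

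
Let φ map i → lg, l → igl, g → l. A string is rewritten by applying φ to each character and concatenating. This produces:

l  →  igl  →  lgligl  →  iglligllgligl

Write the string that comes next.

Rewriting the 13 symbols of iglligllgligl one by one yields lg l igl igl lg l igl igl l igl lg l igl; concatenated:

lgligligllgligliglligllgligl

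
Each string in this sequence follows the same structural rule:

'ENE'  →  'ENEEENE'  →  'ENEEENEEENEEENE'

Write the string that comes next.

Each string is two copies of the previous one joined by 'E'.
So the next term is two copies of ENEEENEEENEEENE with 'E' between the halves.

ENEEENEEENEEENEEENEEENEEENEEENE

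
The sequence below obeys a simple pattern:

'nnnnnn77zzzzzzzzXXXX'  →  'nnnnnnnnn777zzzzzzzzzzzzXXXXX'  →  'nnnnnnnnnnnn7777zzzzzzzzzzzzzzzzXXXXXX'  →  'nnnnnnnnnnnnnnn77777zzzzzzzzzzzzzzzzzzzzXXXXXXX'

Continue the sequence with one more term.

nnnnnnnnnnnnnnnnnn777777zzzzzzzzzzzzzzzzzzzzzzzzXXXXXXXX

Term n consists of 3n n's, followed by n 7's, followed by 4n z's, followed by n+2 X's, where the shown terms are n = 2, 3, 4, 5.
Setting n = 6 gives 18, 6, 24, 8 characters in each block.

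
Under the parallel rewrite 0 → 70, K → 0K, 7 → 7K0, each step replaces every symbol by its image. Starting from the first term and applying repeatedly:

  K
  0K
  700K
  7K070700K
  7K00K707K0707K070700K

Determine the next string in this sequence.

7K00K70700K7K0707K00K707K0707K00K707K0707K070700K

Applying the rule to each of the 21 symbols of 7K00K707K0707K070700K gives the pieces 7K0 0K 70 70 0K 7K0 70 7K0 0K 70 7K0 70 7K0 0K 70 7K0 70 7K0 70 70 0K, which concatenate to the answer.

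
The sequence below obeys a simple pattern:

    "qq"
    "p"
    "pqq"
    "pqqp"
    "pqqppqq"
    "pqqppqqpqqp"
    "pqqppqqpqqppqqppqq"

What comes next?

pqqppqqpqqppqqppqqpqqppqqpqqp

From term 3 onward, concatenate the last term with the second-to-last: p·qq = pqq, pqq·p = pqqp, …
So term 8 is pqqppqqpqqppqqppqq·pqqppqqpqqp.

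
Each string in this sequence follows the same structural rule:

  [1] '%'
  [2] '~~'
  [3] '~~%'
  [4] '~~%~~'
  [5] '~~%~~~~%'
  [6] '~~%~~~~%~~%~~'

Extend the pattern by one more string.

Each term (from the third on) is the previous term followed by the one before it: term 3 = ~~·% = ~~%.
Continuing: ~~%~~~~%~~%~~ · ~~%~~~~% gives term 7.

~~%~~~~%~~%~~~~%~~~~%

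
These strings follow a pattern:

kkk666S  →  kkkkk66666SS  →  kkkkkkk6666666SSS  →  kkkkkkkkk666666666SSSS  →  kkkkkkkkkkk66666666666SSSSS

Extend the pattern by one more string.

kkkkkkkkkkkkk6666666666666SSSSSS

Term n consists of 2n-1 k's, followed by 2n-1 6's, followed by n-1 S's, where the shown terms are n = 2, 3, 4, 5, 6.
For the next term, n = 7, so the run lengths are 13, 13, 6.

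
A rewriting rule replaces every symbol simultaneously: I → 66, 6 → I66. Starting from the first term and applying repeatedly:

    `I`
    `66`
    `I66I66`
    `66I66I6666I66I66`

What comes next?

Applying the rule to each of the 16 symbols of 66I66I6666I66I66 gives the pieces I66 I66 66 I66 I66 66 I66 I66 I66 I66 66 I66 I66 66 I66 I66, which concatenate to the answer.

I66I6666I66I6666I66I66I66I6666I66I6666I66I66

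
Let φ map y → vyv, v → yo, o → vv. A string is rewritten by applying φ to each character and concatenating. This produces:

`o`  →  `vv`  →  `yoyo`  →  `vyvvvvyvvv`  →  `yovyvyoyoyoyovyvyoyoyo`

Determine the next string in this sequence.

Rewriting the 22 symbols of yovyvyoyoyoyovyvyoyoyo one by one yields vyv vv yo vyv yo vyv vv vyv vv vyv vv vyv vv yo vyv yo vyv vv vyv vv vyv vv; concatenated:

vyvvvyovyvyovyvvvvyvvvvyvvvvyvvvyovyvyovyvvvvyvvvvyvvv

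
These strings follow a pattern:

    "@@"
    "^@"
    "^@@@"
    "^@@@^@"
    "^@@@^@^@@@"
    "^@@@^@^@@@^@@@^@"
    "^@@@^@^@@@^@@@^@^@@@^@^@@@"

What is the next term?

^@@@^@^@@@^@@@^@^@@@^@^@@@^@@@^@^@@@^@@@^@

Each term (from the third on) is the previous term followed by the one before it: term 3 = ^@·@@ = ^@@@.
The next term joins ^@@@^@^@@@^@@@^@^@@@^@^@@@ and ^@@@^@^@@@^@@@^@.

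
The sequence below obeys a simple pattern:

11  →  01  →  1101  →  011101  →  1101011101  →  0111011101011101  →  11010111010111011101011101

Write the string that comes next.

011101110101110111010111010111011101011101

This is a Fibonacci-style word recurrence s(k) = s(k−2)·s(k−1): e.g. 11·01 = 1101.
So term 8 is 0111011101011101·11010111010111011101011101.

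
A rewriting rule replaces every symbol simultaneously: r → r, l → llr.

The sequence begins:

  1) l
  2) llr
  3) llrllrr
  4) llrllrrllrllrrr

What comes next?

Replace each of the 15 characters of llrllrrllrllrrr in place — llr llr r llr llr r r llr llr r llr llr r r r — and concatenate.

llrllrrllrllrrrllrllrrllrllrrrr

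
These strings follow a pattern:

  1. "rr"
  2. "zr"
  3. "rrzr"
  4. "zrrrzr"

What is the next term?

rrzrzrrrzr

This is a Fibonacci-style word recurrence s(k) = s(k−2)·s(k−1): e.g. rr·zr = rrzr.
Continuing: rrzr · zrrrzr gives term 5.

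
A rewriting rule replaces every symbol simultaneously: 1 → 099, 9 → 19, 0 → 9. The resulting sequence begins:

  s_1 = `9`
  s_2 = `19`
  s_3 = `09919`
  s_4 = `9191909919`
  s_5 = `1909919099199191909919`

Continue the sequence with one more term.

09919919190991991919099191909919099199191909919

φ(1909919099199191909919) expands symbol-by-symbol to 099 19 9 19 19 099 19 9 19 19 099 19 19 099 19 099 19 9 19 19 099 19; joining the 22 pieces gives the next term.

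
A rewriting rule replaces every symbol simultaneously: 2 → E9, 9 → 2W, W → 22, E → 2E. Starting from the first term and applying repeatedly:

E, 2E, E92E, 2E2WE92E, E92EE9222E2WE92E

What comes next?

Replace each of the 16 characters of E92EE9222E2WE92E in place — 2E 2W E9 2E 2E 2W E9 E9 E9 2E E9 22 2E 2W E9 2E — and concatenate.

2E2WE92E2E2WE9E9E92EE9222E2WE92E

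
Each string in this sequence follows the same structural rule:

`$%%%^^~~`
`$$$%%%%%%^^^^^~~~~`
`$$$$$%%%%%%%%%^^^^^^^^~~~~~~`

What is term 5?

$$$$$$$$$%%%%%%%%%%%%%%%^^^^^^^^^^^^^^~~~~~~~~~~

Term n consists of 2n-1 $'s, followed by 3n %'s, followed by 3n-1 ^'s, followed by 2n ~'s (n = 1, 2, …).
At n = 5 the blocks have lengths 9, 15, 14, 10.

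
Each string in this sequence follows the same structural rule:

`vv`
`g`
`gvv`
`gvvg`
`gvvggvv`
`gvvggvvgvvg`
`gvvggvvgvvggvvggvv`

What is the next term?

This is a Fibonacci-style word recurrence s(k) = s(k−1)·s(k−2): e.g. g·vv = gvv.
The next term joins gvvggvvgvvggvvggvv and gvvggvvgvvg.

gvvggvvgvvggvvggvvgvvggvvgvvg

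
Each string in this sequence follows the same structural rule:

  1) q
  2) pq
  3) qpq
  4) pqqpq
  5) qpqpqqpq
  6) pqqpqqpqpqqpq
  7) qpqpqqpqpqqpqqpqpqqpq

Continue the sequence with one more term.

This is a Fibonacci-style word recurrence s(k) = s(k−2)·s(k−1): e.g. q·pq = qpq.
Continuing: pqqpqqpqpqqpq · qpqpqqpqpqqpqqpqpqqpq gives term 8.

pqqpqqpqpqqpqqpqpqqpqpqqpqqpqpqqpq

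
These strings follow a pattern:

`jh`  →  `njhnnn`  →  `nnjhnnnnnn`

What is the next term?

Each term wraps the previous one in n on the left and nnn on the right.
Applying this once more to nnjhnnnnnn:

nnnjhnnnnnnnnn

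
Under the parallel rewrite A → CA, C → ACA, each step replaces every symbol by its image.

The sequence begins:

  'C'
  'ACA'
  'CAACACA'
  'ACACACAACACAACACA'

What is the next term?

φ(ACACACAACACAACACA) expands symbol-by-symbol to CA ACA CA ACA CA ACA CA CA ACA CA ACA CA CA ACA CA ACA CA; joining the 17 pieces gives the next term.

CAACACAACACAACACACAACACAACACACAACACAACACA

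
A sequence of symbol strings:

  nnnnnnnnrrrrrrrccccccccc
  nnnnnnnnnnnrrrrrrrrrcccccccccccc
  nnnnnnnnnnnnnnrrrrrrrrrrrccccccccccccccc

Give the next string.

The n-th term is 3n-1 n's then 2n+1 r's then 3n c's, where the shown terms are n = 3, 4, 5.
Setting n = 6 gives 17, 13, 18 characters in each block.

nnnnnnnnnnnnnnnnnrrrrrrrrrrrrrcccccccccccccccccc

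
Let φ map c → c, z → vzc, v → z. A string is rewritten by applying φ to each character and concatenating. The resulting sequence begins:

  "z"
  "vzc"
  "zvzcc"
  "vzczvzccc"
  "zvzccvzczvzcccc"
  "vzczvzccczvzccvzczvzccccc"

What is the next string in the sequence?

φ(vzczvzccczvzccvzczvzccccc) expands symbol-by-symbol to z vzc c vzc z vzc c c c vzc z vzc c c z vzc c vzc z vzc c c c c c; joining the 25 pieces gives the next term.

zvzccvzczvzccccvzczvzccczvzccvzczvzcccccc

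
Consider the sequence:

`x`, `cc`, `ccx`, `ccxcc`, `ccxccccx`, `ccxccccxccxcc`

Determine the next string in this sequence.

From term 3 onward, concatenate the last term with the second-to-last: cc·x = ccx, ccx·cc = ccxcc, …
So term 7 is ccxccccxccxcc·ccxccccx.

ccxccccxccxccccxccccx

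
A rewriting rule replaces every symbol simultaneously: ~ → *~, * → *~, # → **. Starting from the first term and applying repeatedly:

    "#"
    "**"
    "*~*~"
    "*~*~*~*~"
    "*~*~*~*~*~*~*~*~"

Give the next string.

*~*~*~*~*~*~*~*~*~*~*~*~*~*~*~*~

Replace each of the 16 characters of *~*~*~*~*~*~*~*~ in place — *~ *~ *~ *~ *~ *~ *~ *~ *~ *~ *~ *~ *~ *~ *~ *~ — and concatenate.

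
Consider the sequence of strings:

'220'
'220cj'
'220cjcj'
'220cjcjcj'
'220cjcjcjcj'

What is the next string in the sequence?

Each term is the previous one with cj appended.
So the next term is 220cjcjcjcj·cj.

220cjcjcjcjcj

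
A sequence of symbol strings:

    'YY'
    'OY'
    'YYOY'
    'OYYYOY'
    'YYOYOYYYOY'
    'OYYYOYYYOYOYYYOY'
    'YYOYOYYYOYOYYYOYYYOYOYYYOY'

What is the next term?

OYYYOYYYOYOYYYOYYYOYOYYYOYOYYYOYYYOYOYYYOY

This is a Fibonacci-style word recurrence s(k) = s(k−2)·s(k−1): e.g. YY·OY = YYOY.
So term 8 is OYYYOYYYOYOYYYOY·YYOYOYYYOYOYYYOYYYOYOYYYOY.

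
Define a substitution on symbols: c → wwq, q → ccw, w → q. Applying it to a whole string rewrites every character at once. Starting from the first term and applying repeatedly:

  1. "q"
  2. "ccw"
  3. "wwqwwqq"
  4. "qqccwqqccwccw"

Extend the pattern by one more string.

Applying the rule to each of the 13 symbols of qqccwqqccwccw gives the pieces ccw ccw wwq wwq q ccw ccw wwq wwq q wwq wwq q, which concatenate to the answer.

ccwccwwwqwwqqccwccwwwqwwqqwwqwwqq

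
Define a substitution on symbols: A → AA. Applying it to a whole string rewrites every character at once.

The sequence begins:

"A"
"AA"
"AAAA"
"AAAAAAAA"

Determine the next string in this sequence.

AAAAAAAAAAAAAAAA

Apply φ to AAAAAAAA symbol by symbol: A→AA, A→AA, A→AA, A→AA, A→AA, A→AA, A→AA, A→AA; joined: AA AA AA AA AA AA AA AA.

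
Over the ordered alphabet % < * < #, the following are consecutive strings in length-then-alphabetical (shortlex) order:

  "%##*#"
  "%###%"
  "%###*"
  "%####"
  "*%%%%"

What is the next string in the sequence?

*%%%*

Treat *%%%% as a base-3 numeral over the given alphabet and add one, carrying through any trailing #'s.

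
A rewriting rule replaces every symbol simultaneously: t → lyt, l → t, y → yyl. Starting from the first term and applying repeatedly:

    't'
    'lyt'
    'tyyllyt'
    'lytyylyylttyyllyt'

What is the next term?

tyyllytyylyyltyylyyltlytlytyylyylttyyllyt

Applying the rule to each of the 17 symbols of lytyylyylttyyllyt gives the pieces t yyl lyt yyl yyl t yyl yyl t lyt lyt yyl yyl t t yyl lyt, which concatenate to the answer.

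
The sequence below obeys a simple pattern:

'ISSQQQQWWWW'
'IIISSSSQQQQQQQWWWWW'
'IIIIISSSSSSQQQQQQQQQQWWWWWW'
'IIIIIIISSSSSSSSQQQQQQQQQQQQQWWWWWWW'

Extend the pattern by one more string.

IIIIIIIIISSSSSSSSSSQQQQQQQQQQQQQQQQWWWWWWWW

Term n consists of 2n-1 I's, followed by 2n S's, followed by 3n+1 Q's, followed by n+3 W's (n = 1, 2, …).
At n = 5 the blocks have lengths 9, 10, 16, 8.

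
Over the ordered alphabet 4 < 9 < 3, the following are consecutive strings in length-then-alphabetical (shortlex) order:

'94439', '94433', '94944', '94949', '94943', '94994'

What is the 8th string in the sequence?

Continuing the enumeration 2 steps past 94994: 94994 → 94999 → (answer).

94993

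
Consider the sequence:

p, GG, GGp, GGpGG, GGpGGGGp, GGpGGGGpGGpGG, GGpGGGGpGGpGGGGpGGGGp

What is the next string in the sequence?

GGpGGGGpGGpGGGGpGGGGpGGpGGGGpGGpGG

From term 3 onward, concatenate the last term with the second-to-last: GG·p = GGp, GGp·GG = GGpGG, …
Continuing: GGpGGGGpGGpGGGGpGGGGp · GGpGGGGpGGpGG gives term 8.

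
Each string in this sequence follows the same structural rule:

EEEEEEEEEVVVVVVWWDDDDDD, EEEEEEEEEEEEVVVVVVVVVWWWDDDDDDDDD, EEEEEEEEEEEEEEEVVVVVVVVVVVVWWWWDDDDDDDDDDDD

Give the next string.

Reading off run lengths: E runs 9, 12, 15; V runs 6, 9, 12; W runs 2, 3, 4; D runs 6, 9, 12 — each is linear in n, where the shown terms are n = 2, 3, 4.
At n = 5 the blocks have lengths 18, 15, 5, 15.

EEEEEEEEEEEEEEEEEEVVVVVVVVVVVVVVVWWWWWDDDDDDDDDDDDDDD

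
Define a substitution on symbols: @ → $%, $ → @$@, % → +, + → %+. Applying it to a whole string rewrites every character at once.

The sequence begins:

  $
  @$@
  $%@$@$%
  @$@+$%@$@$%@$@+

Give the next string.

$%@$@$%%+@$@+$%@$@$%@$@+$%@$@$%%+

Replace each of the 15 characters of @$@+$%@$@$%@$@+ in place — $% @$@ $% %+ @$@ + $% @$@ $% @$@ + $% @$@ $% %+ — and concatenate.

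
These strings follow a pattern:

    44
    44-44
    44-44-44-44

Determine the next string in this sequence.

s(k+1) = s(k)·-·s(k) — each term doubles the last with '-' between the halves.
One more doubling of 44-44-44-44 gives the answer.

44-44-44-44-44-44-44-44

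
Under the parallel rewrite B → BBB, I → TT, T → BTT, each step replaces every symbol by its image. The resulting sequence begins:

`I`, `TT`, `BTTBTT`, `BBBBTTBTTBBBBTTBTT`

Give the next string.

Rewriting the 18 symbols of BBBBTTBTTBBBBTTBTT one by one yields BBB BBB BBB BBB BTT BTT BBB BTT BTT BBB BBB BBB BBB BTT BTT BBB BTT BTT; concatenated:

BBBBBBBBBBBBBTTBTTBBBBTTBTTBBBBBBBBBBBBBTTBTTBBBBTTBTT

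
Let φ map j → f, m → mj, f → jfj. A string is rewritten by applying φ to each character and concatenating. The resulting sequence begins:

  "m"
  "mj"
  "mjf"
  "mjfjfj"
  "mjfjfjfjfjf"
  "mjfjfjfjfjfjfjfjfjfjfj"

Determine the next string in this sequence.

φ(mjfjfjfjfjfjfjfjfjfjfj) expands symbol-by-symbol to mj f jfj f jfj f jfj f jfj f jfj f jfj f jfj f jfj f jfj f jfj f; joining the 22 pieces gives the next term.

mjfjfjfjfjfjfjfjfjfjfjfjfjfjfjfjfjfjfjfjfjf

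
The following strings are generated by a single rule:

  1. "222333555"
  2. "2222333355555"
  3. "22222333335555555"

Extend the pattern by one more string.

222222333333555555555

Each string has the form 2^{n+1} 3^{n+1} 5^{2n-1}, where the shown terms are n = 2, 3, 4.
Setting n = 5 gives 6, 6, 9 characters in each block.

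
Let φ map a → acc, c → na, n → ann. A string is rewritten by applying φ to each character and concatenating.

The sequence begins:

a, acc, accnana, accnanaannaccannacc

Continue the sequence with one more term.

accnanaannaccannaccaccannannaccnanaaccannannaccnana

Replace each of the 19 characters of accnanaannaccannacc in place — acc na na ann acc ann acc acc ann ann acc na na acc ann ann acc na na — and concatenate.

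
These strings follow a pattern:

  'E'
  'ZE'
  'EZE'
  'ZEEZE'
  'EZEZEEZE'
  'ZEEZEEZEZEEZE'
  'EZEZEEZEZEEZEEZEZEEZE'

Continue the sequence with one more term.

This is a Fibonacci-style word recurrence s(k) = s(k−2)·s(k−1): e.g. E·ZE = EZE.
Continuing: ZEEZEEZEZEEZE · EZEZEEZEZEEZEEZEZEEZE gives term 8.

ZEEZEEZEZEEZEEZEZEEZEZEEZEEZEZEEZE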